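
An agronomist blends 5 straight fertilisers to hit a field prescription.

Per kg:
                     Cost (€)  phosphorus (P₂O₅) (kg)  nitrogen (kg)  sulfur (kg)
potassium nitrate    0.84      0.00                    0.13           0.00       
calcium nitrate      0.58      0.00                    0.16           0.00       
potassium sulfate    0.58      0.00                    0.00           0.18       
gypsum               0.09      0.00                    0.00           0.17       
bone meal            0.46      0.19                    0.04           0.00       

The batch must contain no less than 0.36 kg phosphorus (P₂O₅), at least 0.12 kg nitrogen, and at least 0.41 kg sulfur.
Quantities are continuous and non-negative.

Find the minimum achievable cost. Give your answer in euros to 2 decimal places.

Let x1 = kg of potassium nitrate, x2 = kg of calcium nitrate, x3 = kg of potassium sulfate, x4 = kg of gypsum, x5 = kg of bone meal.
Minimize 0.84x1 + 0.58x2 + 0.58x3 + 0.09x4 + 0.46x5 s.t.:
  0.19x5 ≥ 0.36   (phosphorus (P₂O₅))
  0.13x1 + 0.16x2 + 0.04x5 ≥ 0.12   (nitrogen)
  0.18x3 + 0.17x4 ≥ 0.41   (sulfur)
  x1, x2, x3, x4, x5 ≥ 0.
The cheapest feasible vertex uses only calcium nitrate, gypsum, bone meal; potassium nitrate, potassium sulfate are not used. Binding constraints: phosphorus (P₂O₅), nitrogen, sulfur.
Solving gives x2 = 0.2763, x4 = 2.412, x5 = 1.895.
Hence cost = 0.58·0.2763 + 0.09·2.412 + 0.46·1.895 = €1.2490.

€1.25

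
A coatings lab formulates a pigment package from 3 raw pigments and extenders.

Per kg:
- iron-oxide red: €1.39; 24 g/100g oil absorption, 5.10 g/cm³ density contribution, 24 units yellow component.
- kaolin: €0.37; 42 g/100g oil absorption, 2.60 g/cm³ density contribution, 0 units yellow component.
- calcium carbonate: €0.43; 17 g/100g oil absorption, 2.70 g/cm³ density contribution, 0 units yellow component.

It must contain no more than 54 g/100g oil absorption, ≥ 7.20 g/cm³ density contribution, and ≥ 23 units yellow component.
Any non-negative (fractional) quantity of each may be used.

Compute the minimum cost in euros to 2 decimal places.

€1.67

Treat it as an LP. Let x1 = kg of iron-oxide red, x2 = kg of kaolin, x3 = kg of calcium carbonate.
min 1.39x1 + 0.37x2 + 0.43x3 with:
  24x1 + 42x2 + 17x3 ≤ 54   (oil absorption)
  5.1x1 + 2.6x2 + 2.7x3 ≥ 7.2   (density contribution)
  24x1 ≥ 23   (yellow component)
  x1, x2, x3 ≥ 0.
The optimal mix uses every input. There the oil absorption, density contribution, yellow component constraints are tight.
So iron-oxide red = 0.9583 kg, kaolin = 0.6414 kg, calcium carbonate = 0.2388 kg.
Objective = 1.39·0.9583 + 0.37·0.6414 + 0.43·0.2388 = 1.6720.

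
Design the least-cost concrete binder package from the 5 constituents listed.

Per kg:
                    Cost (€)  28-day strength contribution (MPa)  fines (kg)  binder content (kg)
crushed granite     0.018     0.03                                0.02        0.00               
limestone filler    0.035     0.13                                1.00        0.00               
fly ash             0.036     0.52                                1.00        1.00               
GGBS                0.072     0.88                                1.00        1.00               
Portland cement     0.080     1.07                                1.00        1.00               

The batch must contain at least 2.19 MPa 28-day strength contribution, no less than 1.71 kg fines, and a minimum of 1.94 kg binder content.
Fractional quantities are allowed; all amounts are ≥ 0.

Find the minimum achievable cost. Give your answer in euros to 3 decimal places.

Treat it as an LP. Let x1 = kg of crushed granite, x2 = kg of limestone filler, x3 = kg of fly ash, x4 = kg of GGBS, x5 = kg of Portland cement.
min 0.018x1 + 0.035x2 + 0.036x3 + 0.072x4 + 0.08x5 with:
  0.03x1 + 0.13x2 + 0.52x3 + 0.88x4 + 1.07x5 ≥ 2.19   (28-day strength contribution)
  0.02x1 + 1x2 + 1x3 + 1x4 + 1x5 ≥ 1.71   (fines)
  1x3 + 1x4 + 1x5 ≥ 1.94   (binder content)
  x1, x2, x3, x4, x5 ≥ 0.
The minimum-cost mix takes nothing from crushed granite, limestone filler, GGBS, Portland cement — only fly ash. Binding constraint: 28-day strength contribution.
Optimal quantities: fly ash = 4.212 kg.
Hence cost = 0.036·4.212 = €0.15163.

€0.152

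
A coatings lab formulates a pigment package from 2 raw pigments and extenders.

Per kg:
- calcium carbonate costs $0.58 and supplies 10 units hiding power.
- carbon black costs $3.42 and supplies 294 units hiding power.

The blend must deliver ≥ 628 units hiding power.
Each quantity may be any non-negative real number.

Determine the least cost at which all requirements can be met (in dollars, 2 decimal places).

Let x1 = kg of calcium carbonate, x2 = kg of carbon black.
Minimize 0.58x1 + 3.42x2 subject to:
  10x1 + 294x2 ≥ 628   (hiding power)
  x1, x2 ≥ 0.
At the optimum only carbon black is positive (calcium carbonate = 0). There the hiding power constraint is tight.
So carbon black = 2.136 kg.
Total cost: 3.42·2.136 = 7.3051.

$7.31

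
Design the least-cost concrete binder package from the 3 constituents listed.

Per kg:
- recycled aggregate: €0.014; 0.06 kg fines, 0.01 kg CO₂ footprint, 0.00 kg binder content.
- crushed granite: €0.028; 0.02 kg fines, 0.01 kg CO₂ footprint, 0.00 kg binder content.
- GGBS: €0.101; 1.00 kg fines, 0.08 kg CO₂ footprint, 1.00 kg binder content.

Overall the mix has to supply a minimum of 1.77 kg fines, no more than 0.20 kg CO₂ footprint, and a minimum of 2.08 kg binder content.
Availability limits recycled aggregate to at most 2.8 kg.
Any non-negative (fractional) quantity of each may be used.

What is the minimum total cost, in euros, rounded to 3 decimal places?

€0.210

Let x1 = kg of recycled aggregate, x2 = kg of crushed granite, x3 = kg of GGBS.
Minimize 0.014x1 + 0.028x2 + 0.101x3 s.t.:
  0.06x1 + 0.02x2 + 1x3 ≥ 1.77   (fines)
  0.01x1 + 0.01x2 + 0.08x3 ≤ 0.2   (CO₂ footprint)
  1x3 ≥ 2.08   (binder content)
  x1 ≤ 2.8
  x1, x2, x3 ≥ 0.
At the optimum only GGBS is positive (recycled aggregate, crushed granite = 0). The binder content requirement is met with equality.
So GGBS = 2.08 kg.
Cost = 0.101·2.08 = 0.21008.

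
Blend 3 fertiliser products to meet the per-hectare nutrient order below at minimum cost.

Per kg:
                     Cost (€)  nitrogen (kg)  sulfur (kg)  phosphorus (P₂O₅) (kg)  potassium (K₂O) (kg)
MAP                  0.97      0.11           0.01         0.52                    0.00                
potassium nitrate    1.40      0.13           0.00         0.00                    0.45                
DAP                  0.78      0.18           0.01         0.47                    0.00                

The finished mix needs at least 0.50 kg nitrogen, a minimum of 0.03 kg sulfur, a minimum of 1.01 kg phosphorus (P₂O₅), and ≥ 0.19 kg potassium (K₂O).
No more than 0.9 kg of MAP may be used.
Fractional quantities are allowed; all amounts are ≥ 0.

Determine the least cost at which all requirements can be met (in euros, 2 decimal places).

€2.93

This is a linear program. Let x1 = kg of MAP, x2 = kg of potassium nitrate, x3 = kg of DAP.
Minimise 0.97x1 + 1.4x2 + 0.78x3 with:
  0.11x1 + 0.13x2 + 0.18x3 ≥ 0.5   (nitrogen)
  0.01x1 + 0.01x3 ≥ 0.03   (sulfur)
  0.52x1 + 0.47x3 ≥ 1.01   (phosphorus (P₂O₅))
  0.45x2 ≥ 0.19   (potassium (K₂O))
  x1 ≤ 0.9
  x1, x2, x3 ≥ 0.
The minimum-cost mix takes nothing from MAP — only potassium nitrate, DAP. The sulfur and potassium (K₂O) requirements are met with equality.
Optimal quantities: potassium nitrate = 0.4222 kg, DAP = 3 kg.
Objective = 1.4·0.4222 + 0.78·3 = 2.9311.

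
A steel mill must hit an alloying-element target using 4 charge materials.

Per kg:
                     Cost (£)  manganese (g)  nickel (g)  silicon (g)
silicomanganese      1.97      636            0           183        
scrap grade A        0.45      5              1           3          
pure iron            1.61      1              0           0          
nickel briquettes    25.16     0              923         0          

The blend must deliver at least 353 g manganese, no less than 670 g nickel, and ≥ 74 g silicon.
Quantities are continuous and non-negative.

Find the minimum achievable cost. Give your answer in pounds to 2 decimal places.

Let x1 = kg of silicomanganese, x2 = kg of scrap grade A, x3 = kg of pure iron, x4 = kg of nickel briquettes.
Minimise 1.97x1 + 0.45x2 + 1.61x3 + 25.16x4 s.t.:
  636x1 + 5x2 + 1x3 ≥ 353   (manganese)
  1x2 + 923x4 ≥ 670   (nickel)
  183x1 + 3x2 ≥ 74   (silicon)
  x1, x2, x3, x4 ≥ 0.
The optimal basis is {silicomanganese, nickel briquettes}; scrap grade A, pure iron drop out. The manganese and nickel requirements are met with equality.
So silicomanganese = 0.555 kg, nickel briquettes = 0.7259 kg.
Hence cost = 1.97·0.555 + 25.16·0.7259 = £19.3570.

£19.36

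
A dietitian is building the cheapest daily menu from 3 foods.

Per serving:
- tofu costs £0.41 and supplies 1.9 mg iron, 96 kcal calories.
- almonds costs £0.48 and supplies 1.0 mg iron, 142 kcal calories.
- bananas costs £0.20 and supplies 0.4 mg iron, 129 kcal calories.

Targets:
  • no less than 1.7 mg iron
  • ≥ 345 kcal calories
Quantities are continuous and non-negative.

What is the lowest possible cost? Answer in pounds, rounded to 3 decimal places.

Set it up as a linear program. Let x1 = servings of tofu, x2 = servings of almonds, x3 = servings of bananas.
Minimise 0.41x1 + 0.48x2 + 0.2x3 s.t.:
  1.9x1 + 1x2 + 0.4x3 ≥ 1.7   (iron)
  96x1 + 142x2 + 129x3 ≥ 345   (calories)
  x1, x2, x3 ≥ 0.
The minimum-cost mix takes nothing from almonds — only tofu, bananas. There the iron and calories constraints are tight.
Solving gives x1 = 0.3933, x3 = 2.382.
Hence cost = 0.41·0.3933 + 0.2·2.382 = £0.63765.

£0.638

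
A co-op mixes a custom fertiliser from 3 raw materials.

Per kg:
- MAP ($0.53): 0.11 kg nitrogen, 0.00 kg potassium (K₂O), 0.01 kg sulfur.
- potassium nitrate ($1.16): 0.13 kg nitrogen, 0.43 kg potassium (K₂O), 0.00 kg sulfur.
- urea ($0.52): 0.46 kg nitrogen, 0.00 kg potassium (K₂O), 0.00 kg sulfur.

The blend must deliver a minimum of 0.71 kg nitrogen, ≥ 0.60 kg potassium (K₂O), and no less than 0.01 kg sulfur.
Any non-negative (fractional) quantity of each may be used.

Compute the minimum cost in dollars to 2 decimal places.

$2.62

Let x1 = kg of MAP, x2 = kg of potassium nitrate, x3 = kg of urea.
min 0.53x1 + 1.16x2 + 0.52x3 subject to:
  0.11x1 + 0.13x2 + 0.46x3 ≥ 0.71   (nitrogen)
  0.43x2 ≥ 0.6   (potassium (K₂O))
  0.01x1 ≥ 0.01   (sulfur)
  x1, x2, x3 ≥ 0.
The optimal mix uses every input. The nitrogen, potassium (K₂O), sulfur requirements are met with equality.
Solving gives x1 = 1, x2 = 1.395, x3 = 0.91.
Total cost: 0.53·1 + 1.16·1.395 + 0.52·0.91 = 2.6214.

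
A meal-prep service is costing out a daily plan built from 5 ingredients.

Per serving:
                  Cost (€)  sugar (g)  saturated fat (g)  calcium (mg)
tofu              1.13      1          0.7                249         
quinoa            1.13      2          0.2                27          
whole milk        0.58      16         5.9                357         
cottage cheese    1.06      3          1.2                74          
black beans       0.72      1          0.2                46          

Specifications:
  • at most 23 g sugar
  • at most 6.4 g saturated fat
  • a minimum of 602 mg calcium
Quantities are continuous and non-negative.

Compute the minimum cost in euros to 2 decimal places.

This is a linear program. Let x1 = servings of tofu, x2 = servings of quinoa, x3 = servings of whole milk, x4 = servings of cottage cheese, x5 = servings of black beans.
min 1.13x1 + 1.13x2 + 0.58x3 + 1.06x4 + 0.72x5 s.t.:
  1x1 + 2x2 + 16x3 + 3x4 + 1x5 ≤ 23   (sugar)
  0.7x1 + 0.2x2 + 5.9x3 + 1.2x4 + 0.2x5 ≤ 6.4   (saturated fat)
  249x1 + 27x2 + 357x3 + 74x4 + 46x5 ≥ 602   (calcium)
  x1, x2, x3, x4, x5 ≥ 0.
The cheapest feasible vertex uses only tofu, whole milk; quinoa, cottage cheese, black beans are not used. Binding constraints: saturated fat and calcium.
That vertex is x1 = 1.039, x3 = 0.9615.
Cost = 1.13·1.039 + 0.58·0.9615 = 1.7317.

€1.73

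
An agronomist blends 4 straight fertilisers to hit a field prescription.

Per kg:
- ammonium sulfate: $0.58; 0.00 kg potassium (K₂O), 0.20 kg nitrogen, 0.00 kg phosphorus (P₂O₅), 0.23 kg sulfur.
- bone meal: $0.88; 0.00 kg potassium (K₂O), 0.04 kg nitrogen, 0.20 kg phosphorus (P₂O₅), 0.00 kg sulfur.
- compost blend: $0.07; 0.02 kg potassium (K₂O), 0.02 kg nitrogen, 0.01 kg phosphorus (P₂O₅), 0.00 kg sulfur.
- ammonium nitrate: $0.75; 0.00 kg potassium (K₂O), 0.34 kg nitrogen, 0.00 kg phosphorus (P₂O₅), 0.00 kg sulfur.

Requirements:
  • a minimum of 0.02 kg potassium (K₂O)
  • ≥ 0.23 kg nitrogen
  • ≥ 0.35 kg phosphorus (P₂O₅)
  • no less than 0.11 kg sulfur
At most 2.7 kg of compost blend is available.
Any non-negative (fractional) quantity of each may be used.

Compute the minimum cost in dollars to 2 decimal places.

$1.92

Let x1 = kg of ammonium sulfate, x2 = kg of bone meal, x3 = kg of compost blend, x4 = kg of ammonium nitrate.
Minimize 0.58x1 + 0.88x2 + 0.07x3 + 0.75x4 with:
  0.02x3 ≥ 0.02   (potassium (K₂O))
  0.2x1 + 0.04x2 + 0.02x3 + 0.34x4 ≥ 0.23   (nitrogen)
  0.2x2 + 0.01x3 ≥ 0.35   (phosphorus (P₂O₅))
  0.23x1 ≥ 0.11   (sulfur)
  x3 ≤ 2.7
  x1, x2, x3, x4 ≥ 0.
The optimal mix uses every input. There the nitrogen, phosphorus (P₂O₅), sulfur, the compost blend cap constraints are tight.
Optimal quantities: ammonium sulfate = 0.4783 kg, bone meal = 1.615 kg, compost blend = 2.7 kg, ammonium nitrate = 0.04632 kg.
Cost = 0.58·0.4783 + 0.88·1.615 + 0.07·2.7 + 0.75·0.04632 = 1.9224.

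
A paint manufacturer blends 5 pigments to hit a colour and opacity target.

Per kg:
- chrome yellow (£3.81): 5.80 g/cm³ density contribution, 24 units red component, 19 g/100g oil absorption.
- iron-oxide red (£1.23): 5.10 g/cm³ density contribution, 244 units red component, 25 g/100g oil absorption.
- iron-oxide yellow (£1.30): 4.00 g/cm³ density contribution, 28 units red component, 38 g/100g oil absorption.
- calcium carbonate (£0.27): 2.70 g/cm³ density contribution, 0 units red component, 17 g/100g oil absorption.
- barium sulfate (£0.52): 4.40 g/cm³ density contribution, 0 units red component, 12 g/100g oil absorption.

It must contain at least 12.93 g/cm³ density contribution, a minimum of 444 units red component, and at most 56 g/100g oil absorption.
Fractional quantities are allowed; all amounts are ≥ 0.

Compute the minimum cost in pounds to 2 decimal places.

Set it up as a linear program. Let x1 = kg of chrome yellow, x2 = kg of iron-oxide red, x3 = kg of iron-oxide yellow, x4 = kg of calcium carbonate, x5 = kg of barium sulfate.
Minimise 3.81x1 + 1.23x2 + 1.3x3 + 0.27x4 + 0.52x5 with:
  5.8x1 + 5.1x2 + 4x3 + 2.7x4 + 4.4x5 ≥ 12.93   (density contribution)
  24x1 + 244x2 + 28x3 ≥ 444   (red component)
  19x1 + 25x2 + 38x3 + 17x4 + 12x5 ≤ 56   (oil absorption)
  x1, x2, x3, x4, x5 ≥ 0.
The minimum-cost mix takes nothing from chrome yellow, iron-oxide yellow — only iron-oxide red, calcium carbonate, barium sulfate. Binding constraints: density contribution, red component, oil absorption.
Optimal quantities: iron-oxide red = 1.82 kg, calcium carbonate = 0.05755 kg, barium sulfate = 0.7942 kg.
Objective = 1.23·1.82 + 0.27·0.05755 + 0.52·0.7942 = 2.6671.

£2.67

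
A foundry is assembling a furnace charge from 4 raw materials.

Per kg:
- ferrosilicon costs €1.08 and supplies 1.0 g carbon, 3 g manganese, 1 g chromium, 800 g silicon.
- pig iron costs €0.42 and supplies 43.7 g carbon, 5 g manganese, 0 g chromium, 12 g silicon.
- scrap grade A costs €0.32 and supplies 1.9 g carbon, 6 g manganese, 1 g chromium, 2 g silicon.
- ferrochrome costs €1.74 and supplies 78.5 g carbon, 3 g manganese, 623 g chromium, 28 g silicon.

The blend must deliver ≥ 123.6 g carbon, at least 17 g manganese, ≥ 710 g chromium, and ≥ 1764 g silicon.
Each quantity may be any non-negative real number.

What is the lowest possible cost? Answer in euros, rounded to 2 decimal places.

€4.79

Let x1 = kg of ferrosilicon, x2 = kg of pig iron, x3 = kg of scrap grade A, x4 = kg of ferrochrome.
Minimize 1.08x1 + 0.42x2 + 0.32x3 + 1.74x4 with:
  1x1 + 43.7x2 + 1.9x3 + 78.5x4 ≥ 123.6   (carbon)
  3x1 + 5x2 + 6x3 + 3x4 ≥ 17   (manganese)
  1x1 + 1x3 + 623x4 ≥ 710   (chromium)
  800x1 + 12x2 + 2x3 + 28x4 ≥ 1764   (silicon)
  x1, x2, x3, x4 ≥ 0.
All 4 inputs are positive at the optimum. The carbon, manganese, chromium, silicon requirements are met with equality.
Solving gives x1 = 2.153, x2 = 0.714, x3 = 0.5942, x4 = 1.135.
Cost = 1.08·2.153 + 0.42·0.714 + 0.32·0.5942 + 1.74·1.135 = 4.7902.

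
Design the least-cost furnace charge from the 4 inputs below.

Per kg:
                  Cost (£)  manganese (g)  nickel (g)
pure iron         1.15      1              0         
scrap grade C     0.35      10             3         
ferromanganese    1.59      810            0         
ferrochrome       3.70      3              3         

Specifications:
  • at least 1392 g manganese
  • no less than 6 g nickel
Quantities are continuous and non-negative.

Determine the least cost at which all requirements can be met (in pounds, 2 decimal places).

Treat it as an LP. Let x1 = kg of pure iron, x2 = kg of scrap grade C, x3 = kg of ferromanganese, x4 = kg of ferrochrome.
Minimize 1.15x1 + 0.35x2 + 1.59x3 + 3.7x4 with:
  1x1 + 10x2 + 810x3 + 3x4 ≥ 1392   (manganese)
  3x2 + 3x4 ≥ 6   (nickel)
  x1, x2, x3, x4 ≥ 0.
The minimum-cost mix takes nothing from pure iron, ferrochrome — only scrap grade C, ferromanganese. There the manganese and nickel constraints are tight.
So scrap grade C = 2 kg, ferromanganese = 1.694 kg.
Total cost: 0.35·2 + 1.59·1.694 = 3.3935.

£3.39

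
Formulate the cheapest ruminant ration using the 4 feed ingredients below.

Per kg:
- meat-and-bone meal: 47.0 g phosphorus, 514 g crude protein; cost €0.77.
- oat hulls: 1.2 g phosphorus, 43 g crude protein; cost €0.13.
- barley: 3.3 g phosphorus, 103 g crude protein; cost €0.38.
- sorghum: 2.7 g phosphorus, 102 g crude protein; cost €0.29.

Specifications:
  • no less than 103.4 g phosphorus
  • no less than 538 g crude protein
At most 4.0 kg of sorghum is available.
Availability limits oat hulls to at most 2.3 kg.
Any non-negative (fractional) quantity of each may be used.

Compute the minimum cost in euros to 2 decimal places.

Set it up as a linear program. Let x1 = kg of meat-and-bone meal, x2 = kg of oat hulls, x3 = kg of barley, x4 = kg of sorghum.
Minimize 0.77x1 + 0.13x2 + 0.38x3 + 0.29x4 s.t.:
  47x1 + 1.2x2 + 3.3x3 + 2.7x4 ≥ 103.4   (phosphorus)
  514x1 + 43x2 + 103x3 + 102x4 ≥ 538   (crude protein)
  x4 ≤ 4
  x2 ≤ 2.3
  x1, x2, x3, x4 ≥ 0.
The optimal basis is {meat-and-bone meal}; oat hulls, barley, sorghum drop out. Binding constraint: phosphorus.
That vertex is x1 = 2.2.
Hence cost = 0.77·2.2 = €1.6940.

€1.69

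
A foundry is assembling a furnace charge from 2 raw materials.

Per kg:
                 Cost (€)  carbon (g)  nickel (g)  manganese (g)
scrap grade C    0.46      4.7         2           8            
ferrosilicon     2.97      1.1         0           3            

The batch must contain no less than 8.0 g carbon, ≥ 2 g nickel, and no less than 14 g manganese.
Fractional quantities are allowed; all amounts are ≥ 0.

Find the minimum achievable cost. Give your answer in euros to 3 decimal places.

€0.805

This is a linear program. Let x1 = kg of scrap grade C, x2 = kg of ferrosilicon.
Minimize 0.46x1 + 2.97x2 subject to:
  4.7x1 + 1.1x2 ≥ 8   (carbon)
  2x1 ≥ 2   (nickel)
  8x1 + 3x2 ≥ 14   (manganese)
  x1, x2 ≥ 0.
At the optimum only scrap grade C is positive (ferrosilicon = 0). Binding constraint: manganese.
That vertex is x1 = 1.75.
Objective = 0.46·1.75 = 0.80500.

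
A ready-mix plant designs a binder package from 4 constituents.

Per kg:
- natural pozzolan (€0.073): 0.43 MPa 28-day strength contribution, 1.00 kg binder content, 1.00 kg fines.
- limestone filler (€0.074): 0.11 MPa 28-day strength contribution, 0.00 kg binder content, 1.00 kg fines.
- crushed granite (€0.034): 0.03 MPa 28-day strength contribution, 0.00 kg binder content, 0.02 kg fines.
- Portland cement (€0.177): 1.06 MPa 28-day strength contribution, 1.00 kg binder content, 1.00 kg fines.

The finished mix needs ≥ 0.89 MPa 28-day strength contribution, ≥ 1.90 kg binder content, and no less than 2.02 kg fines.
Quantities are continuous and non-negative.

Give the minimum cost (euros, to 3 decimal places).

Set it up as a linear program. Let x1 = kg of natural pozzolan, x2 = kg of limestone filler, x3 = kg of crushed granite, x4 = kg of Portland cement.
Minimise 0.073x1 + 0.074x2 + 0.034x3 + 0.177x4 s.t.:
  0.43x1 + 0.11x2 + 0.03x3 + 1.06x4 ≥ 0.89   (28-day strength contribution)
  1x1 + 1x4 ≥ 1.9   (binder content)
  1x1 + 1x2 + 0.02x3 + 1x4 ≥ 2.02   (fines)
  x1, x2, x3, x4 ≥ 0.
The minimum-cost mix takes nothing from limestone filler, crushed granite — only natural pozzolan, Portland cement. Binding constraints: 28-day strength contribution and fines.
So natural pozzolan = 1.986 kg, Portland cement = 0.03397 kg.
Cost = 0.073·1.986 + 0.177·0.03397 = 0.15099.

€0.151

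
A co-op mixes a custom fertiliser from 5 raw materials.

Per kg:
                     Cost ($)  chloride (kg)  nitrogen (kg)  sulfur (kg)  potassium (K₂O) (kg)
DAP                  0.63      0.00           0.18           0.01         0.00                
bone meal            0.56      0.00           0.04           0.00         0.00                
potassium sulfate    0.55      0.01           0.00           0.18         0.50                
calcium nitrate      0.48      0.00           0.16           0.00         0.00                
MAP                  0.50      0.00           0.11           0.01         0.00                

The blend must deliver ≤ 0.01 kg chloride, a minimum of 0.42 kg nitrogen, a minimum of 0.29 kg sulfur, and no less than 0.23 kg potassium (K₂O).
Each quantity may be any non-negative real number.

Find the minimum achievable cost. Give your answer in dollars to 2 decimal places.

$6.05

Let x1 = kg of DAP, x2 = kg of bone meal, x3 = kg of potassium sulfate, x4 = kg of calcium nitrate, x5 = kg of MAP.
Minimise 0.63x1 + 0.56x2 + 0.55x3 + 0.48x4 + 0.5x5 with:
  0.01x3 ≤ 0.01   (chloride)
  0.18x1 + 0.04x2 + 0.16x4 + 0.11x5 ≥ 0.42   (nitrogen)
  0.01x1 + 0.18x3 + 0.01x5 ≥ 0.29   (sulfur)
  0.5x3 ≥ 0.23   (potassium (K₂O))
  x1, x2, x3, x4, x5 ≥ 0.
The optimal basis is {potassium sulfate, MAP}; DAP, bone meal, calcium nitrate drop out. The chloride and sulfur requirements are met with equality.
That vertex is x3 = 1, x5 = 11.
Hence cost = 0.55·1 + 0.5·11 = $6.0500.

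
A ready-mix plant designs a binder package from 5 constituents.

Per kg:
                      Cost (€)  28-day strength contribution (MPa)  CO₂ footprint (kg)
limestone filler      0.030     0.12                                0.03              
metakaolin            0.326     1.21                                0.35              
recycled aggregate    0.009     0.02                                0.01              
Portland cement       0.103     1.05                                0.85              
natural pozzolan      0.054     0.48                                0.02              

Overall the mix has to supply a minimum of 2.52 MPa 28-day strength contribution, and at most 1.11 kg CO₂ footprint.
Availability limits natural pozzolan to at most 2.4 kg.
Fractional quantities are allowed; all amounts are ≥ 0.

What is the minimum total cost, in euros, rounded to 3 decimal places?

Let x1 = kg of limestone filler, x2 = kg of metakaolin, x3 = kg of recycled aggregate, x4 = kg of Portland cement, x5 = kg of natural pozzolan.
min 0.03x1 + 0.326x2 + 0.009x3 + 0.103x4 + 0.054x5 subject to:
  0.12x1 + 1.21x2 + 0.02x3 + 1.05x4 + 0.48x5 ≥ 2.52   (28-day strength contribution)
  0.03x1 + 0.35x2 + 0.01x3 + 0.85x4 + 0.02x5 ≤ 1.11   (CO₂ footprint)
  x5 ≤ 2.4
  x1, x2, x3, x4, x5 ≥ 0.
The minimum-cost mix takes nothing from metakaolin, recycled aggregate — only limestone filler, Portland cement, natural pozzolan. Binding constraints: 28-day strength contribution, CO₂ footprint, the natural pozzolan cap.
That vertex is x1 = 0.6766, x4 = 1.226, x5 = 2.4.
Cost = 0.03·0.6766 + 0.103·1.226 + 0.054·2.4 = 0.27618.

€0.276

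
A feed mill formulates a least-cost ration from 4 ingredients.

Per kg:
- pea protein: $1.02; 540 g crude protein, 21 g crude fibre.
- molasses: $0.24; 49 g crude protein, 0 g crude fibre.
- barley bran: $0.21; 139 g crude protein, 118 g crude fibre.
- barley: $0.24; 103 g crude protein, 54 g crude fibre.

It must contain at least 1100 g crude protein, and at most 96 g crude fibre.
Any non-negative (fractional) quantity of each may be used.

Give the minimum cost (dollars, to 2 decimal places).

Let x1 = kg of pea protein, x2 = kg of molasses, x3 = kg of barley bran, x4 = kg of barley.
min 1.02x1 + 0.24x2 + 0.21x3 + 0.24x4 with:
  540x1 + 49x2 + 139x3 + 103x4 ≥ 1100   (crude protein)
  21x1 + 118x3 + 54x4 ≤ 96   (crude fibre)
  x1, x2, x3, x4 ≥ 0.
The minimum-cost mix takes nothing from molasses, barley — only pea protein, barley bran. The crude protein and crude fibre requirements are met with equality.
That vertex is x1 = 1.915, x3 = 0.4727.
Cost = 1.02·1.915 + 0.21·0.4727 = 2.0526.

$2.05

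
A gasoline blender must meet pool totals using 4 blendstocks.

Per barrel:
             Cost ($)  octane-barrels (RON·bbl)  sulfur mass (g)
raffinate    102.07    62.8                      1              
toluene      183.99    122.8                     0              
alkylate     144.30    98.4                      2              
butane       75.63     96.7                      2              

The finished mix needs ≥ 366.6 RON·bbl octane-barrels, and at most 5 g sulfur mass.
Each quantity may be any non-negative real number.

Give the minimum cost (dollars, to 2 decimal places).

Let x1 = barrels of raffinate, x2 = barrels of toluene, x3 = barrels of alkylate, x4 = barrels of butane.
Minimise 102.07x1 + 183.99x2 + 144.3x3 + 75.63x4 s.t.:
  62.8x1 + 122.8x2 + 98.4x3 + 96.7x4 ≥ 366.6   (octane-barrels)
  1x1 + 2x3 + 2x4 ≤ 5   (sulfur mass)
  x1, x2, x3, x4 ≥ 0.
The cheapest feasible vertex uses only toluene, butane; raffinate, alkylate are not used. The octane-barrels and sulfur mass requirements are met with equality.
So toluene = 1.0167 barrels, butane = 2.5 barrels.
Total cost: 183.99·1.0167 + 75.63·2.5 = 376.1376.

$376.14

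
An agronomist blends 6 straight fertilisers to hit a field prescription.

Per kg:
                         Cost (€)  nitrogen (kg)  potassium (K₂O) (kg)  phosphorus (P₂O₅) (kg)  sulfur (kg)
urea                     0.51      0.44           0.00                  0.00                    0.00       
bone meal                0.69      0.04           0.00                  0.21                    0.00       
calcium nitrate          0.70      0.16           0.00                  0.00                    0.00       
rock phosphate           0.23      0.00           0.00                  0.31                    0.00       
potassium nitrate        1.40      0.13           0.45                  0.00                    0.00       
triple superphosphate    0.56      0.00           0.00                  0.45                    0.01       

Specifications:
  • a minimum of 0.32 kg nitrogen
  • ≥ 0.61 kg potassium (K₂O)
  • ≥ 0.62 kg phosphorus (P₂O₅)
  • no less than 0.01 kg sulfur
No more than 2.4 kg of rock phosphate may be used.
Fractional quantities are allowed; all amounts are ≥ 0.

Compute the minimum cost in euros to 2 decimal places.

Let x1 = kg of urea, x2 = kg of bone meal, x3 = kg of calcium nitrate, x4 = kg of rock phosphate, x5 = kg of potassium nitrate, x6 = kg of triple superphosphate.
Minimise 0.51x1 + 0.69x2 + 0.7x3 + 0.23x4 + 1.4x5 + 0.56x6 s.t.:
  0.44x1 + 0.04x2 + 0.16x3 + 0.13x5 ≥ 0.32   (nitrogen)
  0.45x5 ≥ 0.61   (potassium (K₂O))
  0.21x2 + 0.31x4 + 0.45x6 ≥ 0.62   (phosphorus (P₂O₅))
  0.01x6 ≥ 0.01   (sulfur)
  x4 ≤ 2.4
  x1, x2, x3, x4, x5, x6 ≥ 0.
The optimal basis is {urea, rock phosphate, potassium nitrate, triple superphosphate}; bone meal, calcium nitrate drop out. Binding constraints: nitrogen, potassium (K₂O), phosphorus (P₂O₅), sulfur.
Solving gives x1 = 0.3268, x4 = 0.5484, x5 = 1.356, x6 = 1.
Cost = 0.51·0.3268 + 0.23·0.5484 + 1.4·1.356 + 0.56·1 = 2.7512.

€2.75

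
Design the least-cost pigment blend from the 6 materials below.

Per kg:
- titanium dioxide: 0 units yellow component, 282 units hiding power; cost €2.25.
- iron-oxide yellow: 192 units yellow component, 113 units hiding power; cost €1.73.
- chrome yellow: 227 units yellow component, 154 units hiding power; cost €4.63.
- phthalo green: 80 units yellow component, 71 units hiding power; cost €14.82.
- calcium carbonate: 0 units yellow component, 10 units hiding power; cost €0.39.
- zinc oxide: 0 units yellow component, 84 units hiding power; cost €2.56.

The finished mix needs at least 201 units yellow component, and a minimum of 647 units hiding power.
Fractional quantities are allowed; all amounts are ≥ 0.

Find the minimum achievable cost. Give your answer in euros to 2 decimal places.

€6.03

Let x1 = kg of titanium dioxide, x2 = kg of iron-oxide yellow, x3 = kg of chrome yellow, x4 = kg of phthalo green, x5 = kg of calcium carbonate, x6 = kg of zinc oxide.
Minimize 2.25x1 + 1.73x2 + 4.63x3 + 14.82x4 + 0.39x5 + 2.56x6 with:
  192x2 + 227x3 + 80x4 ≥ 201   (yellow component)
  282x1 + 113x2 + 154x3 + 71x4 + 10x5 + 84x6 ≥ 647   (hiding power)
  x1, x2, x3, x4, x5, x6 ≥ 0.
The optimal basis is {titanium dioxide, iron-oxide yellow}; chrome yellow, phthalo green, calcium carbonate, zinc oxide drop out. Binding constraints: yellow component and hiding power.
Optimal quantities: titanium dioxide = 1.875 kg, iron-oxide yellow = 1.047 kg.
Objective = 2.25·1.875 + 1.73·1.047 = 6.0301.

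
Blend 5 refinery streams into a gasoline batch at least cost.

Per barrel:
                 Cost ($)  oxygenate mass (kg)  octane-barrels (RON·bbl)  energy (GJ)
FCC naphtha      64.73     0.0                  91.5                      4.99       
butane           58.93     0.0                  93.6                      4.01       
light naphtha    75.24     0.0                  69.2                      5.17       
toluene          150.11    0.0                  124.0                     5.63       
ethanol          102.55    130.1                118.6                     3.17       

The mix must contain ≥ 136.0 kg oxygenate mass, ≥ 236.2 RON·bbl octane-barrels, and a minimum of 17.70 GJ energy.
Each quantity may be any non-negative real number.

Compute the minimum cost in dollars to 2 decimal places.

Let x1 = barrels of FCC naphtha, x2 = barrels of butane, x3 = barrels of light naphtha, x4 = barrels of toluene, x5 = barrels of ethanol.
min 64.73x1 + 58.93x2 + 75.24x3 + 150.11x4 + 102.55x5 subject to:
  130.1x5 ≥ 136   (oxygenate mass)
  91.5x1 + 93.6x2 + 69.2x3 + 124x4 + 118.6x5 ≥ 236.2   (octane-barrels)
  4.99x1 + 4.01x2 + 5.17x3 + 5.63x4 + 3.17x5 ≥ 17.7   (energy)
  x1, x2, x3, x4, x5 ≥ 0.
The minimum-cost mix takes nothing from butane, light naphtha, toluene — only FCC naphtha, ethanol. There the oxygenate mass and energy constraints are tight.
Optimal quantities: FCC naphtha = 2.88301 barrels, ethanol = 1.04535 barrels.
Hence cost = 64.73·2.88301 + 102.55·1.04535 = $293.8179.

$293.82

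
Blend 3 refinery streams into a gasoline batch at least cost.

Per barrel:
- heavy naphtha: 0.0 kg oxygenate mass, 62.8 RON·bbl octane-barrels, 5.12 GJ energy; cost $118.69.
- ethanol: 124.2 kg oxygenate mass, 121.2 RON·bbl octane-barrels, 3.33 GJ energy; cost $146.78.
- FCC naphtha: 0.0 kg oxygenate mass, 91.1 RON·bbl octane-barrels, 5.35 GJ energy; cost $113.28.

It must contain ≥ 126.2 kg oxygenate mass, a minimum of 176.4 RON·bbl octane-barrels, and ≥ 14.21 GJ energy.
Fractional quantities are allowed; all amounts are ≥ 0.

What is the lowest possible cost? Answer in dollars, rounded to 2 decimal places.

$378.38

Set it up as a linear program. Let x1 = barrels of heavy naphtha, x2 = barrels of ethanol, x3 = barrels of FCC naphtha.
Minimise 118.69x1 + 146.78x2 + 113.28x3 with:
  124.2x2 ≥ 126.2   (oxygenate mass)
  62.8x1 + 121.2x2 + 91.1x3 ≥ 176.4   (octane-barrels)
  5.12x1 + 3.33x2 + 5.35x3 ≥ 14.21   (energy)
  x1, x2, x3 ≥ 0.
The minimum-cost mix takes nothing from heavy naphtha — only ethanol, FCC naphtha. The oxygenate mass and energy requirements are met with equality.
Solving gives x2 = 1.0161, x3 = 2.0236.
Total cost: 146.78·1.0161 + 113.28·2.0236 = 378.3766.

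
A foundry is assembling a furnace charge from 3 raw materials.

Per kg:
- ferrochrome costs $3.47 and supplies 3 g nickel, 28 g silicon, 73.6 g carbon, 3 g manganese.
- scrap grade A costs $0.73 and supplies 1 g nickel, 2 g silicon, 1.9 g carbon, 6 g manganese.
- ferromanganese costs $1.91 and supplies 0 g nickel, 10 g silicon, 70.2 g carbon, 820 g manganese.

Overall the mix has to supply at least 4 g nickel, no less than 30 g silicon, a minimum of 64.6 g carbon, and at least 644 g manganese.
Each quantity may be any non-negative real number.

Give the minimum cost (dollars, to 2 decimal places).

$5.22

Let x1 = kg of ferrochrome, x2 = kg of scrap grade A, x3 = kg of ferromanganese.
min 3.47x1 + 0.73x2 + 1.91x3 subject to:
  3x1 + 1x2 ≥ 4   (nickel)
  28x1 + 2x2 + 10x3 ≥ 30   (silicon)
  73.6x1 + 1.9x2 + 70.2x3 ≥ 64.6   (carbon)
  3x1 + 6x2 + 820x3 ≥ 644   (manganese)
  x1, x2, x3 ≥ 0.
All 3 inputs are positive at the optimum. Binding constraints: nickel, silicon, manganese.
So ferrochrome = 0.6509 kg, scrap grade A = 2.047 kg, ferromanganese = 0.768 kg.
Cost = 3.47·0.6509 + 0.73·2.047 + 1.91·0.768 = 5.2198.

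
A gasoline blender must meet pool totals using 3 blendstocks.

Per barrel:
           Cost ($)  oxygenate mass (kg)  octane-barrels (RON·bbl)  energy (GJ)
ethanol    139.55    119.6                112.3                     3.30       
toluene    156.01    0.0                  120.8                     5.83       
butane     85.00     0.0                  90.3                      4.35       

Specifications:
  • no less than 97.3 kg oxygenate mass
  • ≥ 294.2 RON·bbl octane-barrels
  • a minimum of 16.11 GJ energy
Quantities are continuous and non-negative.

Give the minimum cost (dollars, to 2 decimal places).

Set it up as a linear program. Let x1 = barrels of ethanol, x2 = barrels of toluene, x3 = barrels of butane.
Minimise 139.55x1 + 156.01x2 + 85x3 with:
  119.6x1 ≥ 97.3   (oxygenate mass)
  112.3x1 + 120.8x2 + 90.3x3 ≥ 294.2   (octane-barrels)
  3.3x1 + 5.83x2 + 4.35x3 ≥ 16.11   (energy)
  x1, x2, x3 ≥ 0.
The optimal basis is {ethanol, butane}; toluene drops out. There the oxygenate mass and energy constraints are tight.
Solving gives x1 = 0.813545, x3 = 3.08628.
Total cost: 139.55·0.813545 + 85·3.08628 = 375.8640.

$375.86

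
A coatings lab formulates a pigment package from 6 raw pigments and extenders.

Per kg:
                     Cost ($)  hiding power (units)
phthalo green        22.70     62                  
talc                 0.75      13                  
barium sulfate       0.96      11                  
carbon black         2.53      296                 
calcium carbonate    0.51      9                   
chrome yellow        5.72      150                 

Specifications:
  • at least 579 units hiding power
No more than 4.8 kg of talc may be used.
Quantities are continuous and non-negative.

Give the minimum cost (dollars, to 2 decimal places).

$4.95

Set it up as a linear program. Let x1 = kg of phthalo green, x2 = kg of talc, x3 = kg of barium sulfate, x4 = kg of carbon black, x5 = kg of calcium carbonate, x6 = kg of chrome yellow.
min 22.7x1 + 0.75x2 + 0.96x3 + 2.53x4 + 0.51x5 + 5.72x6 s.t.:
  62x1 + 13x2 + 11x3 + 296x4 + 9x5 + 150x6 ≥ 579   (hiding power)
  x2 ≤ 4.8
  x1, x2, x3, x4, x5, x6 ≥ 0.
The minimum-cost mix takes nothing from phthalo green, talc, barium sulfate, calcium carbonate, chrome yellow — only carbon black. There the hiding power constraint is tight.
Optimal quantities: carbon black = 1.956 kg.
Hence cost = 2.53·1.956 = $4.9487.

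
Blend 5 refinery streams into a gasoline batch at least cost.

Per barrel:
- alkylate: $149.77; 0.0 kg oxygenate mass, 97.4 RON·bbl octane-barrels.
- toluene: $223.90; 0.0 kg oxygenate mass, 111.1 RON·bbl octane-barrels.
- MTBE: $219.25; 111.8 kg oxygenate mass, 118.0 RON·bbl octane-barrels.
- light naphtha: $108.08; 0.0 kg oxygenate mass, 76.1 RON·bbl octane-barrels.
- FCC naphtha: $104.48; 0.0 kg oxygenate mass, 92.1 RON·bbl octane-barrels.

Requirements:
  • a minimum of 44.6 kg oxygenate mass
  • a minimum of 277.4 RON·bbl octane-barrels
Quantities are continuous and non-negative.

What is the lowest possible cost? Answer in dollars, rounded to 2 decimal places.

$348.75

Let x1 = barrels of alkylate, x2 = barrels of toluene, x3 = barrels of MTBE, x4 = barrels of light naphtha, x5 = barrels of FCC naphtha.
Minimise 149.77x1 + 223.9x2 + 219.25x3 + 108.08x4 + 104.48x5 with:
  111.8x3 ≥ 44.6   (oxygenate mass)
  97.4x1 + 111.1x2 + 118x3 + 76.1x4 + 92.1x5 ≥ 277.4   (octane-barrels)
  x1, x2, x3, x4, x5 ≥ 0.
The cheapest feasible vertex uses only MTBE, FCC naphtha; alkylate, toluene, light naphtha are not used. The oxygenate mass and octane-barrels requirements are met with equality.
Solving gives x3 = 0.39893, x5 = 2.5008.
Cost = 219.25·0.39893 + 104.48·2.5008 = 348.7490.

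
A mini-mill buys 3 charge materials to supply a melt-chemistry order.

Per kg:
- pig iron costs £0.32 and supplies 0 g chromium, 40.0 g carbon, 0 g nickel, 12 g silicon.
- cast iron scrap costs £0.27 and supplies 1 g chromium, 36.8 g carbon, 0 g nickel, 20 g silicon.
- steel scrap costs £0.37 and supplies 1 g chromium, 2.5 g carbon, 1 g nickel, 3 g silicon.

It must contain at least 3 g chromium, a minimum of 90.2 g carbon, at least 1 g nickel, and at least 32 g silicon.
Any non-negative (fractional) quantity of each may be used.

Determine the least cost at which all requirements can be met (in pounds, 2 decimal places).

Set it up as a linear program. Let x1 = kg of pig iron, x2 = kg of cast iron scrap, x3 = kg of steel scrap.
Minimize 0.32x1 + 0.27x2 + 0.37x3 subject to:
  1x2 + 1x3 ≥ 3   (chromium)
  40x1 + 36.8x2 + 2.5x3 ≥ 90.2   (carbon)
  1x3 ≥ 1   (nickel)
  12x1 + 20x2 + 3x3 ≥ 32   (silicon)
  x1, x2, x3 ≥ 0.
The optimal basis is {cast iron scrap, steel scrap}; pig iron drops out. There the carbon and nickel constraints are tight.
That vertex is x2 = 2.383, x3 = 1.
Objective = 0.27·2.383 + 0.37·1 = 1.0134.

£1.01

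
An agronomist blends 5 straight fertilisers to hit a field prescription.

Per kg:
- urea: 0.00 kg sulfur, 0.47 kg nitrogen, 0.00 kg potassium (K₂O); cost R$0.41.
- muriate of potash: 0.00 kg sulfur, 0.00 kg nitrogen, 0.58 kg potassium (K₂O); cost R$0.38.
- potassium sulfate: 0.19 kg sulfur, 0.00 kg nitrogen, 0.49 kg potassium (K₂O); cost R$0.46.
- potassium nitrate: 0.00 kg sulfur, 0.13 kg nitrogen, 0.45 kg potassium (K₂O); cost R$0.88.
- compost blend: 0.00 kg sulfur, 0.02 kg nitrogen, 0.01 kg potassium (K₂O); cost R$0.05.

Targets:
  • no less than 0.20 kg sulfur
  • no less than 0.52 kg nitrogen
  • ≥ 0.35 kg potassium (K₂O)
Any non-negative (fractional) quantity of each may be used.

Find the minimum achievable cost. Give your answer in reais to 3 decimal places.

Treat it as an LP. Let x1 = kg of urea, x2 = kg of muriate of potash, x3 = kg of potassium sulfate, x4 = kg of potassium nitrate, x5 = kg of compost blend.
Minimise 0.41x1 + 0.38x2 + 0.46x3 + 0.88x4 + 0.05x5 with:
  0.19x3 ≥ 0.2   (sulfur)
  0.47x1 + 0.13x4 + 0.02x5 ≥ 0.52   (nitrogen)
  0.58x2 + 0.49x3 + 0.45x4 + 0.01x5 ≥ 0.35   (potassium (K₂O))
  x1, x2, x3, x4, x5 ≥ 0.
The optimal basis is {urea, potassium sulfate}; muriate of potash, potassium nitrate, compost blend drop out. Binding constraints: sulfur and nitrogen.
So urea = 1.106 kg, potassium sulfate = 1.053 kg.
Objective = 0.41·1.106 + 0.46·1.053 = 0.93784.

R$0.938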